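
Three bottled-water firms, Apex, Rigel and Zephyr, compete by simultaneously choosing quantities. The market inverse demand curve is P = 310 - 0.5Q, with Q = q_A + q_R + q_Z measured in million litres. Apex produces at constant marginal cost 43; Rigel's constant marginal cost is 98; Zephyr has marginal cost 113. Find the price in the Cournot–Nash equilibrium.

141

Apex's profit: π_A = (310 - 0.5Q)q_A - (43q_A). Setting ∂π_A/∂q_A = 0: 267 - q_A - (1/2)(q_R + q_Z) = 0.
Rigel's first-order condition: 212 - q_R - (1/2)(q_A + q_Z) = 0.
Zephyr's first-order condition: 197 - q_Z - (1/2)(q_A + q_R) = 0.
Adding the 3 first-order conditions: 676 − 2Q = 0, so Q = 338.
Back-substituting: q_A = (267 − 169)/(1/2) = 196, q_R = (212 − 169)/(1/2) = 86, q_Z = (197 − 169)/(1/2) = 56.
Total output Q = 338, so price P = 310 - (1/2)·338 = 141.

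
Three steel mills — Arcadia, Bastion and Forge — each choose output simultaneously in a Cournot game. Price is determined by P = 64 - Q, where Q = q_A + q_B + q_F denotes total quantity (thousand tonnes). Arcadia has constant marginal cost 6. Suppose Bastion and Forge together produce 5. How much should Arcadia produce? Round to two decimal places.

26.50

With rivals' combined output fixed at 5, Arcadia's profit is π_A = (64 - 5 - q_A)q_A - (6q_A) = (59 - q_A)q_A - (6q_A).
∂π_A/∂q_A = 53 - 2q_A = 0, so q_A = 53/2.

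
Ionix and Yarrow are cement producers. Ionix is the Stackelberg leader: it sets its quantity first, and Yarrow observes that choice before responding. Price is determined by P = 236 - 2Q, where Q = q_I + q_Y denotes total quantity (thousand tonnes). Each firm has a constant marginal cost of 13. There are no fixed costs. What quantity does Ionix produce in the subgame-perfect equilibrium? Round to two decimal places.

55.75

Solve by backward induction. Given q_I, the follower Yarrow maximises π_Y = (236 - 2q_I - 2q_Y)q_Y - 13q_Y.
Setting the follower's marginal profit to zero, 223 - 2q_I - 4q_Y = 0, i.e. q_Y = (223 - 2q_I)/4.
Ionix substitutes q_Y(q_I) into its own profit: π_I = q_I(236 - 2q_I - (223 - 2q_I)/2) - 13q_I = (249/2 - q_I)q_I - 13q_I.
Leader FOC: 223/2 - 2q_I = 0, so q_I = 223/4.
Then q_Y = (223 - 2·(223/4))/4 = 223/8.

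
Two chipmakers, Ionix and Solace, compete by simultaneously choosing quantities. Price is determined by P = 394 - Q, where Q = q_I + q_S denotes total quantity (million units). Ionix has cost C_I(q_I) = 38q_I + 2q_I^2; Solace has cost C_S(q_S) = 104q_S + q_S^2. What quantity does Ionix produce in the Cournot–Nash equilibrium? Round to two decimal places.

Ionix's profit: π_I = (394 - Q)q_I - (38q_I + 2q_I²). Setting ∂π_I/∂q_I = 0: 356 - 6q_I - (q_S) = 0.
Solace's first-order condition: 290 - 4q_S - (q_I) = 0.
Best responses: q_I = (356 - q_S)/6, q_S = (290 - q_I)/4.
Solving the pair: q_I = 1134/23, q_S = 1384/23.

49.30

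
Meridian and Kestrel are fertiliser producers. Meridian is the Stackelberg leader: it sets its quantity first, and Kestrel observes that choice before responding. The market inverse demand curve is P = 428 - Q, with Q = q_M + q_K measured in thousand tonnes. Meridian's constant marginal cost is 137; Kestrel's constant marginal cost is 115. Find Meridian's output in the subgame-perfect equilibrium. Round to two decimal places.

134.50

Solve by backward induction. Given q_M, the follower Kestrel maximises π_K = (428 - q_M - q_K)q_K - 115q_K.
∂π_K/∂q_K = 313 - q_M - 2q_K = 0 gives the reaction function q_K = (313 - q_M)/2.
The leader anticipates this reaction. Substituting into P = 428 - Q gives P = 543/2 - (1/2)q_M, so π_M = (543/2 - (1/2)q_M)q_M - 137q_M.
The leader's first-order condition 269/2 - q_M = 0 yields q_M = 269/2.
Then q_K = (313 - 269/2)/2 = 357/4.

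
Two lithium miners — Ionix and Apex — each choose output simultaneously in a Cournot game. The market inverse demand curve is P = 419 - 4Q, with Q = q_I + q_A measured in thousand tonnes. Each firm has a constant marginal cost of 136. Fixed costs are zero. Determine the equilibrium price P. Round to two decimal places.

A representative firm's profit is π_i = q_i(419 - 4Q) - 136q_i.
First-order condition (treating rivals' output as given): 283 - 8q_i - 4q_j = 0.
With identical firms every q_j equals q_i, so q_j = q_i and 283 = 12q_i, giving q_i = 283/12.
Total output Q = 283/6, so price P = 419 - 4·(283/6) = 691/3.

230.33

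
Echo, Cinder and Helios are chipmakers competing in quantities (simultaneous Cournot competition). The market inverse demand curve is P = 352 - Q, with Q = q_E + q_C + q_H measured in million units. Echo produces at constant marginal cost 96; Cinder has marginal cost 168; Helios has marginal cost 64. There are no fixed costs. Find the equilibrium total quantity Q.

Echo's profit: π_E = (352 - Q)q_E - (96q_E). Setting ∂π_E/∂q_E = 0: 256 - 2q_E - (q_C + q_H) = 0.
Cinder's first-order condition: 184 - 2q_C - (q_E + q_H) = 0.
Helios's profit: π_H = (352 - Q)q_H - (64q_H). Setting ∂π_H/∂q_H = 0: 288 - 2q_H - (q_E + q_C) = 0.
Adding the 3 first-order conditions: 728 − 4Q = 0, so Q = 182.
Back-substituting: q_E = (256 − 182) = 74, q_C = (184 − 182) = 2, q_H = (288 − 182) = 106.
Total output Q = 74 + 2 + 106 = 182.

182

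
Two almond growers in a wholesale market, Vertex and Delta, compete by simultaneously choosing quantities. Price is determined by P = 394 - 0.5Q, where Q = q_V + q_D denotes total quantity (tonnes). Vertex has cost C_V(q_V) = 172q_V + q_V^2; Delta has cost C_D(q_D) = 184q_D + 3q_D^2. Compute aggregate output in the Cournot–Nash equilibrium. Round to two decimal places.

Vertex's profit: π_V = (394 - 0.5Q)q_V - (172q_V + q_V²). Setting ∂π_V/∂q_V = 0: 222 - 3q_V - (1/2)(q_D) = 0.
Delta's first-order condition: 210 - 7q_D - (1/2)(q_V) = 0.
Rearranging gives the reaction functions q_V = (222 - (1/2)q_D)/3 and q_D = (210 - (1/2)q_V)/7.
Substituting one into the other gives q_V = 69.8313 and q_D = 25.0120.
Total output Q = 69.8313 + 25.0120 = 94.8434.

94.84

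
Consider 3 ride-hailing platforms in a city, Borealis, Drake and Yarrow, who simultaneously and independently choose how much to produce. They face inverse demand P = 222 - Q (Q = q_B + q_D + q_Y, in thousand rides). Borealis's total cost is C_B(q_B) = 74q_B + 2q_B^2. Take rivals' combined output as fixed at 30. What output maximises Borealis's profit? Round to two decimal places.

With rivals' combined output fixed at 30, Borealis's profit is π_B = (222 - 30 - q_B)q_B - (74q_B + 2q_B²) = (192 - q_B)q_B - (74q_B + 2q_B²).
∂π_B/∂q_B = 118 - 6q_B = 0, so q_B = 59/3.

19.67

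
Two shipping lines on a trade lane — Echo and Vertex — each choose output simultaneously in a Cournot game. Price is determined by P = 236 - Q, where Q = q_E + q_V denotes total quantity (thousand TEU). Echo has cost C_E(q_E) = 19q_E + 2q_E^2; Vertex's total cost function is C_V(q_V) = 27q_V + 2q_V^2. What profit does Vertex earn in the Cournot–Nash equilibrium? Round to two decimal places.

Echo's profit: π_E = (236 - Q)q_E - (19q_E + 2q_E²). Setting ∂π_E/∂q_E = 0: 217 - 6q_E - (q_V) = 0.
Vertex's profit: π_V = (236 - Q)q_V - (27q_V + 2q_V²). Setting ∂π_V/∂q_V = 0: 209 - 6q_V - (q_E) = 0.
Rearranging gives the reaction functions q_E = (217 - q_V)/6 and q_V = (209 - q_E)/6.
Solving the pair: q_E = 1093/35, q_V = 1037/35.
Price P = 236 - 426/7 = 1226/7.
Vertex's profit: (1226/7)·(1037/35) - 27·(1037/35) - 2(1037/35)² = 2633.5567.

2633.56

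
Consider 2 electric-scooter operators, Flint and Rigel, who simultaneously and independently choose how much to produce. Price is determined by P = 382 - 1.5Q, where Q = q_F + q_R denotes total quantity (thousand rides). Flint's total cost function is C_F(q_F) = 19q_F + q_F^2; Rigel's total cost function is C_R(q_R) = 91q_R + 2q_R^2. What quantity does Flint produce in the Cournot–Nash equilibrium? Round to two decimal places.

64.26

Flint's profit: π_F = (382 - 1.5Q)q_F - (19q_F + q_F²). Setting ∂π_F/∂q_F = 0: 363 - 5q_F - (3/2)(q_R) = 0.
Rigel's profit: π_R = (382 - 1.5Q)q_R - (91q_R + 2q_R²). Setting ∂π_R/∂q_R = 0: 291 - 7q_R - (3/2)(q_F) = 0.
Rearranging gives the reaction functions q_F = (363 - (3/2)q_R)/5 and q_R = (291 - (3/2)q_F)/7.
Substituting one into the other gives q_F = 64.2595 and q_R = 27.8015.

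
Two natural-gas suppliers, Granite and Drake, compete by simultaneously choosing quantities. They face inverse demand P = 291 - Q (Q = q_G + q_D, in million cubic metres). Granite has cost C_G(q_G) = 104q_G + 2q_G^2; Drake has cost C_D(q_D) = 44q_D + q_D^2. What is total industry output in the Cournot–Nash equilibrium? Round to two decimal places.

Granite's profit: π_G = (291 - Q)q_G - (104q_G + 2q_G²). Setting ∂π_G/∂q_G = 0: 187 - 6q_G - (q_D) = 0.
Drake's first-order condition: 247 - 4q_D - (q_G) = 0.
Best responses: q_G = (187 - q_D)/6, q_D = (247 - q_G)/4.
Substituting one into the other gives q_G = 501/23 and q_D = 1295/23.
Total output Q = 501/23 + 1295/23 = 1796/23.

78.09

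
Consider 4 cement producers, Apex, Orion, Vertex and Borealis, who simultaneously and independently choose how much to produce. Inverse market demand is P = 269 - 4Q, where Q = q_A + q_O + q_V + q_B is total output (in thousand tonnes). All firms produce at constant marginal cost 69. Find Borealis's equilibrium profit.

A representative firm's profit is π_i = q_i(269 - 4Q) - 69q_i.
Setting ∂π_i/∂q_i = 0 with rivals' quantities fixed: 200 - 8q_i - 4·Σ_{j≠i} q_j = 0.
With identical firms every q_j equals q_i, so Σ_{j≠i} q_j = 3q_i and 200 = 20q_i, giving q_i = 10.
Price P = 269 - 4·40 = 109.
Borealis's profit: (109 - 69)·10 = 400.

400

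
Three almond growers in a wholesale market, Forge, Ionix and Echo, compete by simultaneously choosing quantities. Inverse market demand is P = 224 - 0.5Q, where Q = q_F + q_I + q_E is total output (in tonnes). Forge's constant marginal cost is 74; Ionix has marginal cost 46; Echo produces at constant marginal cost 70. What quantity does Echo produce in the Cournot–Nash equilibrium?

Forge's profit: π_F = (224 - 0.5Q)q_F - (74q_F). Setting ∂π_F/∂q_F = 0: 150 - q_F - (1/2)(q_I + q_E) = 0.
Ionix's profit: π_I = (224 - 0.5Q)q_I - (46q_I). Setting ∂π_I/∂q_I = 0: 178 - q_I - (1/2)(q_F + q_E) = 0.
Echo's first-order condition: 154 - q_E - (1/2)(q_F + q_I) = 0.
Summing all 3 equations gives 482 − 2Q = 0, hence Q = 241.
Back-substituting: q_F = (150 − 241/2)/(1/2) = 59, q_I = (178 − 241/2)/(1/2) = 115, q_E = (154 − 241/2)/(1/2) = 67.

67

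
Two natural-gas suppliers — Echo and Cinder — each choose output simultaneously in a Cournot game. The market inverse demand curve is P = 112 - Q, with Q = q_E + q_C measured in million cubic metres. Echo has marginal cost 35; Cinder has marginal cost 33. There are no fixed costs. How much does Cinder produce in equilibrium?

27

Echo's profit: π_E = (112 - Q)q_E - (35q_E). Setting ∂π_E/∂q_E = 0: 77 - 2q_E - (q_C) = 0.
Cinder's profit: π_C = (112 - Q)q_C - (33q_C). Setting ∂π_C/∂q_C = 0: 79 - 2q_C - (q_E) = 0.
So q_E = (77 - q_C)/2 and q_C = (79 - q_E)/2.
Solving the pair: q_E = 25, q_C = 27.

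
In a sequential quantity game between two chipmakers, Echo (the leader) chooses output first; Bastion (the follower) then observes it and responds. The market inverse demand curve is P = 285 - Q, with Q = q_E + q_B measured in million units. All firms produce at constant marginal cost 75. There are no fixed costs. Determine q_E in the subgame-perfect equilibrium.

105

The follower Bastion best-responds to any q_E: π_B = (285 - Q)q_B - 75q_B.
∂π_B/∂q_B = 210 - q_E - 2q_B = 0 gives the reaction function q_B = (210 - q_E)/2.
Echo substitutes q_B(q_E) into its own profit: π_E = q_E(285 - q_E - (210 - q_E)/2) - 75q_E = (180 - (1/2)q_E)q_E - 75q_E.
Leader FOC: 105 - q_E = 0, so q_E = 105.
Then q_B = (210 - 105)/2 = 105/2.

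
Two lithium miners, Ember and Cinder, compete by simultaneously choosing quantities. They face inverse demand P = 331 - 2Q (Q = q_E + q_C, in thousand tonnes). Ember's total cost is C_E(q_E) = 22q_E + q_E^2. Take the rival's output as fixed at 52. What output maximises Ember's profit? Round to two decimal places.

34.17

With the rival's output fixed at 52, Ember's profit is π_E = (331 - 2·52 - 2q_E)q_E - (22q_E + q_E²) = (227 - 2q_E)q_E - (22q_E + q_E²).
∂π_E/∂q_E = 205 - 6q_E = 0, so q_E = 205/6.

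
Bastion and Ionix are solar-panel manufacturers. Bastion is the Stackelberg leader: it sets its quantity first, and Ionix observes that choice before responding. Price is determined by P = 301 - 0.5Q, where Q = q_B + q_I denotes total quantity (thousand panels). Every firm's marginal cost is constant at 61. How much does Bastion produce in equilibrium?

240

Solve by backward induction. Given q_B, the follower Ionix maximises π_I = (301 - (1/2)q_B - (1/2)q_I)q_I - 61q_I.
∂π_I/∂q_I = 240 - (1/2)q_B - q_I = 0 gives the reaction function q_I = (240 - (1/2)q_B).
Bastion substitutes q_I(q_B) into its own profit: π_B = q_B(301 - (1/2)q_B - (240 - (1/2)q_B)/2) - 61q_B = (181 - (1/4)q_B)q_B - 61q_B.
Maximising: ∂π_B/∂q_B = 120 - (1/2)q_B = 0, giving q_B = 240.
Then q_I = (240 - (1/2)·240) = 120.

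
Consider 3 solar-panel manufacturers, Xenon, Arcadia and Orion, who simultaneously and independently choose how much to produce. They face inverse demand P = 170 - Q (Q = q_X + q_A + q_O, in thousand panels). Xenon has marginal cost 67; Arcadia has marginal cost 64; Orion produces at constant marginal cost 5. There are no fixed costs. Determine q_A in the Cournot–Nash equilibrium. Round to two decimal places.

Xenon's profit: π_X = (170 - Q)q_X - (67q_X). Setting ∂π_X/∂q_X = 0: 103 - 2q_X - (q_A + q_O) = 0.
Arcadia's profit: π_A = (170 - Q)q_A - (64q_A). Setting ∂π_A/∂q_A = 0: 106 - 2q_A - (q_X + q_O) = 0.
Orion's profit: π_O = (170 - Q)q_O - (5q_O). Setting ∂π_O/∂q_O = 0: 165 - 2q_O - (q_X + q_A) = 0.
Adding the 3 conditions: 374 − 2Q − 2Q = 0, i.e. Q = 187/2.
Back-substituting: q_X = (103 − 187/2) = 19/2, q_A = (106 − 187/2) = 25/2, q_O = (165 − 187/2) = 143/2.

12.50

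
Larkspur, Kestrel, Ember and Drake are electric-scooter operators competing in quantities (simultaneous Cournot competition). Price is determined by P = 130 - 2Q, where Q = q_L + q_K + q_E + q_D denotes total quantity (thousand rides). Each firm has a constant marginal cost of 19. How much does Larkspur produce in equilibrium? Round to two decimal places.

11.10

Each firm earns π_i = (130 - 2Q)q_i - 19q_i.
First-order condition (treating rivals' output as given): 111 - 4q_i - 2·Σ_{j≠i} q_j = 0.
With identical firms every q_j equals q_i, so Σ_{j≠i} q_j = 3q_i and 111 = 10q_i, giving q_i = 111/10.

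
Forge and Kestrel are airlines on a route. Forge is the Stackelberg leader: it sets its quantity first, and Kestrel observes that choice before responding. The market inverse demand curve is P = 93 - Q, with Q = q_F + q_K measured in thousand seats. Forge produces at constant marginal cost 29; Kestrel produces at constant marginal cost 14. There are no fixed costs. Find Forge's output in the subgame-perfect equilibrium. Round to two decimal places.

24.50

Solve by backward induction. Given q_F, the follower Kestrel maximises π_K = (93 - q_F - q_K)q_K - 14q_K.
∂π_K/∂q_K = 79 - q_F - 2q_K = 0 gives the reaction function q_K = (79 - q_F)/2.
Forge substitutes q_K(q_F) into its own profit: π_F = q_F(93 - q_F - (79 - q_F)/2) - 29q_F = (107/2 - (1/2)q_F)q_F - 29q_F.
Maximising: ∂π_F/∂q_F = 49/2 - q_F = 0, giving q_F = 49/2.
Then q_K = (79 - 49/2)/2 = 109/4.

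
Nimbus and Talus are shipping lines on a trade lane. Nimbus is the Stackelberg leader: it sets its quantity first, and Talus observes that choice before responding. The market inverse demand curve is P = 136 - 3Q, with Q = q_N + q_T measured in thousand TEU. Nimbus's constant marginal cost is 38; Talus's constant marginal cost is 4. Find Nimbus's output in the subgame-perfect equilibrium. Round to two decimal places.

The follower Talus best-responds to any q_N: π_T = (136 - 3Q)q_T - 4q_T.
∂π_T/∂q_T = 132 - 3q_N - 6q_T = 0 gives the reaction function q_T = (132 - 3q_N)/6.
The leader anticipates this reaction. Substituting into P = 136 - 3Q gives P = 70 - (3/2)q_N, so π_N = (70 - (3/2)q_N)q_N - 38q_N.
Maximising: ∂π_N/∂q_N = 32 - 3q_N = 0, giving q_N = 32/3.
Then q_T = (132 - 3·(32/3))/6 = 50/3.

10.67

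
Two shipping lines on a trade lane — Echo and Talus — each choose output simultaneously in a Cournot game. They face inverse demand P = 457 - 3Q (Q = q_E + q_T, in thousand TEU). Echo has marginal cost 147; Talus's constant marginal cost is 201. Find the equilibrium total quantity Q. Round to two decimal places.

62.89

Echo's profit: π_E = (457 - 3Q)q_E - (147q_E). Setting ∂π_E/∂q_E = 0: 310 - 6q_E - 3(q_T) = 0.
Talus's profit: π_T = (457 - 3Q)q_T - (201q_T). Setting ∂π_T/∂q_T = 0: 256 - 6q_T - 3(q_E) = 0.
So q_E = (310 - 3q_T)/6 and q_T = (256 - 3q_E)/6.
Substituting one into the other gives q_E = 364/9 and q_T = 202/9.
Total output Q = 364/9 + 202/9 = 566/9.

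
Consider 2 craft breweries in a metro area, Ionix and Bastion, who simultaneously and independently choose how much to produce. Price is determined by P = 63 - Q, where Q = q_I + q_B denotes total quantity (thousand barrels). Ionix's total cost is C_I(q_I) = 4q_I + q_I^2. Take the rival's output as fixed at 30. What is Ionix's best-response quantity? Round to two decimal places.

7.25

With the rival's output fixed at 30, Ionix's profit is π_I = (63 - 30 - q_I)q_I - (4q_I + q_I²) = (33 - q_I)q_I - (4q_I + q_I²).
∂π_I/∂q_I = 29 - 4q_I = 0, so q_I = 29/4.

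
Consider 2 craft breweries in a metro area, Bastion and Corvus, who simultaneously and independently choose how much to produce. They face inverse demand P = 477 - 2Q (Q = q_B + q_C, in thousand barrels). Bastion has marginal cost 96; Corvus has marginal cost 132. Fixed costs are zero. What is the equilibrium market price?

Bastion's profit: π_B = (477 - 2Q)q_B - (96q_B). Setting ∂π_B/∂q_B = 0: 381 - 4q_B - 2(q_C) = 0.
Corvus's first-order condition: 345 - 4q_C - 2(q_B) = 0.
Rearranging gives the reaction functions q_B = (381 - 2q_C)/4 and q_C = (345 - 2q_B)/4.
Substituting one into the other gives q_B = 139/2 and q_C = 103/2.
Total output Q = 121, so price P = 477 - 2·121 = 235.

235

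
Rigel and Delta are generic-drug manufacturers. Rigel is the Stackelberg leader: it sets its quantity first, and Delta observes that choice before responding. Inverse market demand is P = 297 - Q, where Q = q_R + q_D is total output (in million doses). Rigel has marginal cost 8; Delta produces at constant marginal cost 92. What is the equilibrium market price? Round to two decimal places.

Solve by backward induction. Given q_R, the follower Delta maximises π_D = (297 - q_R - q_D)q_D - 92q_D.
Setting the follower's marginal profit to zero, 205 - q_R - 2q_D = 0, i.e. q_D = (205 - q_R)/2.
The leader anticipates this reaction. Substituting into P = 297 - Q gives P = 389/2 - (1/2)q_R, so π_R = (389/2 - (1/2)q_R)q_R - 8q_R.
Maximising: ∂π_R/∂q_R = 373/2 - q_R = 0, giving q_R = 373/2.
Then q_D = (205 - 373/2)/2 = 37/4.
Total output Q = 783/4, so price P = 297 - 783/4 = 405/4.

101.25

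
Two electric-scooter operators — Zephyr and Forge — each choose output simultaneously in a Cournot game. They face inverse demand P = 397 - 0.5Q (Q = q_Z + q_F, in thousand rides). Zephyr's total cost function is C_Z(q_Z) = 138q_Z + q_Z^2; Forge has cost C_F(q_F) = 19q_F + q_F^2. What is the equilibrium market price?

306

Zephyr's profit: π_Z = (397 - 0.5Q)q_Z - (138q_Z + q_Z²). Setting ∂π_Z/∂q_Z = 0: 259 - 3q_Z - (1/2)(q_F) = 0.
Forge's first-order condition: 378 - 3q_F - (1/2)(q_Z) = 0.
So q_Z = (259 - (1/2)q_F)/3 and q_F = (378 - (1/2)q_Z)/3.
Substituting one into the other gives q_Z = 336/5 and q_F = 574/5.
Total output Q = 182, so price P = 397 - (1/2)·182 = 306.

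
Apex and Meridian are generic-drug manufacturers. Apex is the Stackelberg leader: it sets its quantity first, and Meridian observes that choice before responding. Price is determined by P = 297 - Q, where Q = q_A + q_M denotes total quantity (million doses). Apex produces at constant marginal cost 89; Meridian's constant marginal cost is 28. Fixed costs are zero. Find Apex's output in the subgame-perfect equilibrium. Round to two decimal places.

The follower Meridian best-responds to any q_A: π_M = (297 - Q)q_M - 28q_M.
Setting the follower's marginal profit to zero, 269 - q_A - 2q_M = 0, i.e. q_M = (269 - q_A)/2.
Apex substitutes q_M(q_A) into its own profit: π_A = q_A(297 - q_A - (269 - q_A)/2) - 89q_A = (325/2 - (1/2)q_A)q_A - 89q_A.
The leader's first-order condition 147/2 - q_A = 0 yields q_A = 147/2.
Then q_M = (269 - 147/2)/2 = 391/4.

73.50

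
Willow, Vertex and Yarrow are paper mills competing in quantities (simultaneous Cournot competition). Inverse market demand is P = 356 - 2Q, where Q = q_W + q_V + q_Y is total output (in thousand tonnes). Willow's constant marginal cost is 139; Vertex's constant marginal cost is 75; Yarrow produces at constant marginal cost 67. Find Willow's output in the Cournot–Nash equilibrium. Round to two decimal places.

Willow's profit: π_W = (356 - 2Q)q_W - (139q_W). Setting ∂π_W/∂q_W = 0: 217 - 4q_W - 2(q_V + q_Y) = 0.
Vertex's first-order condition: 281 - 4q_V - 2(q_W + q_Y) = 0.
Yarrow's first-order condition: 289 - 4q_Y - 2(q_W + q_V) = 0.
Adding the 3 first-order conditions: 787 − 8Q = 0, so Q = 787/8.
Back-substituting: q_W = (217 − 787/4)/2 = 81/8, q_V = (281 − 787/4)/2 = 337/8, q_Y = (289 − 787/4)/2 = 369/8.

10.13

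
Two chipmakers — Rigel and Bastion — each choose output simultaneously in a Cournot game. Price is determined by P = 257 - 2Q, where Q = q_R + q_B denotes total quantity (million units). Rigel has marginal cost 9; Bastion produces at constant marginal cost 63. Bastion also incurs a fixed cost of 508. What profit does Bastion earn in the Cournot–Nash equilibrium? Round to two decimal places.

580.89

Rigel's profit: π_R = (257 - 2Q)q_R - (9q_R). Setting ∂π_R/∂q_R = 0: 248 - 4q_R - 2(q_B) = 0.
Bastion's first-order condition: 194 - 4q_B - 2(q_R) = 0.
Rearranging gives the reaction functions q_R = (248 - 2q_B)/4 and q_B = (194 - 2q_R)/4.
Solving the pair: q_R = 151/3, q_B = 70/3.
Price P = 257 - 2·(221/3) = 329/3.
Bastion's profit: (329/3 - 63)·(70/3) - 508 = 580.8889.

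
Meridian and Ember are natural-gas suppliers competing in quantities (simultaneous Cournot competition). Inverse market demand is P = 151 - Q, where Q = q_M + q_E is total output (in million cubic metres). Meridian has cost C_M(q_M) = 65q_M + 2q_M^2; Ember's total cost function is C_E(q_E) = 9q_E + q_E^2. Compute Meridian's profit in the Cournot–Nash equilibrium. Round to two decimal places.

231.40

Meridian's profit: π_M = (151 - Q)q_M - (65q_M + 2q_M²). Setting ∂π_M/∂q_M = 0: 86 - 6q_M - (q_E) = 0.
Ember's first-order condition: 142 - 4q_E - (q_M) = 0.
Rearranging gives the reaction functions q_M = (86 - q_E)/6 and q_E = (142 - q_M)/4.
Solving the pair: q_M = 202/23, q_E = 766/23.
Price P = 151 - 968/23 = 108.9130.
Meridian's profit: 108.9130·(202/23) - 65·(202/23) - 2(202/23)² = 231.4026.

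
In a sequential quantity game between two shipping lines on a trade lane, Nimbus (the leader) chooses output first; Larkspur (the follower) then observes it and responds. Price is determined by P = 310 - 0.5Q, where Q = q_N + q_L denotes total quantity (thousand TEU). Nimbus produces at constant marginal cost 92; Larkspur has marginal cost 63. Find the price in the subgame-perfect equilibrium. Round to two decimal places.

Solve by backward induction. Given q_N, the follower Larkspur maximises π_L = (310 - (1/2)q_N - (1/2)q_L)q_L - 63q_L.
Setting the follower's marginal profit to zero, 247 - (1/2)q_N - q_L = 0, i.e. q_L = (247 - (1/2)q_N).
Nimbus substitutes q_L(q_N) into its own profit: π_N = q_N(310 - (1/2)q_N - (247 - (1/2)q_N)/2) - 92q_N = (373/2 - (1/4)q_N)q_N - 92q_N.
Maximising: ∂π_N/∂q_N = 189/2 - (1/2)q_N = 0, giving q_N = 189.
Then q_L = (247 - (1/2)·189) = 305/2.
Total output Q = 683/2, so price P = 310 - (1/2)·(683/2) = 557/4.

139.25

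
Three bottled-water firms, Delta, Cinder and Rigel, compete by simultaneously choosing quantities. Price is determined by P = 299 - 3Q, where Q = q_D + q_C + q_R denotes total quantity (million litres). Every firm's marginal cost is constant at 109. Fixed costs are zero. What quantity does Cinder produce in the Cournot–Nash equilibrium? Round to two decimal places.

A representative firm's profit is π_i = q_i(299 - 3Q) - 109q_i.
Setting ∂π_i/∂q_i = 0 with rivals' quantities fixed: 190 - 6q_i - 3·Σ_{j≠i} q_j = 0.
By symmetry each firm produces the same amount; substituting Σ_{j≠i} q_j = 2q_i yields q_i = 190/12 = 95/6.

15.83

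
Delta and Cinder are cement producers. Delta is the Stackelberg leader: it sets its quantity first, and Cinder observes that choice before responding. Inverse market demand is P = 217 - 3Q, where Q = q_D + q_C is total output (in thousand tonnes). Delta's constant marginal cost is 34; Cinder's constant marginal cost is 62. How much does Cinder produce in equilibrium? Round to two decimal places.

8.25

Solve by backward induction. Given q_D, the follower Cinder maximises π_C = (217 - 3q_D - 3q_C)q_C - 62q_C.
Setting the follower's marginal profit to zero, 155 - 3q_D - 6q_C = 0, i.e. q_C = (155 - 3q_D)/6.
Delta substitutes q_C(q_D) into its own profit: π_D = q_D(217 - 3q_D - (155 - 3q_D)/2) - 34q_D = (279/2 - (3/2)q_D)q_D - 34q_D.
The leader's first-order condition 211/2 - 3q_D = 0 yields q_D = 211/6.
Then q_C = (155 - 3·(211/6))/6 = 33/4.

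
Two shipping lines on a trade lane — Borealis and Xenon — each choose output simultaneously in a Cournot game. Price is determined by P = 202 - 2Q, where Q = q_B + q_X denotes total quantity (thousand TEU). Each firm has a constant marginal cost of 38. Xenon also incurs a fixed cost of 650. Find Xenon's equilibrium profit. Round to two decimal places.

A representative firm's profit is π_i = q_i(202 - 2Q) - 38q_i.
First-order condition (treating rivals' output as given): 164 - 4q_i - 2q_j = 0.
By symmetry each firm produces the same amount; substituting q_j = q_i yields q_i = 164/6 = 82/3.
Price P = 202 - 2·(164/3) = 278/3.
Xenon's profit: (278/3 - 38)·(82/3) - 650 = 844.2222.

844.22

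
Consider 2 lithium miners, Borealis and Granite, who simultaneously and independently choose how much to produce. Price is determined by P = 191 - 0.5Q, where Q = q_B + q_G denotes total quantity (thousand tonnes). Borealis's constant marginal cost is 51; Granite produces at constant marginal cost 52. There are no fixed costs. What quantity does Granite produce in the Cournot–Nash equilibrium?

Borealis's profit: π_B = (191 - 0.5Q)q_B - (51q_B). Setting ∂π_B/∂q_B = 0: 140 - q_B - (1/2)(q_G) = 0.
Granite's profit: π_G = (191 - 0.5Q)q_G - (52q_G). Setting ∂π_G/∂q_G = 0: 139 - q_G - (1/2)(q_B) = 0.
So q_B = (140 - (1/2)q_G) and q_G = (139 - (1/2)q_B).
Substituting one into the other gives q_B = 94 and q_G = 92.

92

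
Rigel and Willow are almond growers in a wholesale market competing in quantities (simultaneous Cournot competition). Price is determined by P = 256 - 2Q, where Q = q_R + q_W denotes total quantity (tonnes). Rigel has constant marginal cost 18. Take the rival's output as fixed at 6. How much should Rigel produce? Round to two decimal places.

56.50

With the rival's output fixed at 6, Rigel's profit is π_R = (256 - 2·6 - 2q_R)q_R - (18q_R) = (244 - 2q_R)q_R - (18q_R).
∂π_R/∂q_R = 226 - 4q_R = 0, so q_R = 113/2.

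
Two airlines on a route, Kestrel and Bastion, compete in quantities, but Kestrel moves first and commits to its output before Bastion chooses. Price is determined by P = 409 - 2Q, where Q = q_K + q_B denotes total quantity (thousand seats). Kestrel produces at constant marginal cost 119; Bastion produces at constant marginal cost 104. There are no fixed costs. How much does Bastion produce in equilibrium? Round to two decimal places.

Solve by backward induction. Given q_K, the follower Bastion maximises π_B = (409 - 2q_K - 2q_B)q_B - 104q_B.
Follower FOC: 305 - 2q_K - 4q_B = 0, so q_B(q_K) = (305 - 2q_K)/4.
The leader anticipates this reaction. Substituting into P = 409 - 2Q gives P = 513/2 - q_K, so π_K = (513/2 - q_K)q_K - 119q_K.
Maximising: ∂π_K/∂q_K = 275/2 - 2q_K = 0, giving q_K = 275/4.
Then q_B = (305 - 2·(275/4))/4 = 335/8.

41.88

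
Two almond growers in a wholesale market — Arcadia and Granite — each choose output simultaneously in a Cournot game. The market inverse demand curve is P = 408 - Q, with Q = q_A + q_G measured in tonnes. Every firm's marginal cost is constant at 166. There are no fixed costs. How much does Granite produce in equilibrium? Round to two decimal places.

80.67

A representative firm's profit is π_i = q_i(408 - Q) - 166q_i.
Setting ∂π_i/∂q_i = 0 with rivals' quantities fixed: 242 - 2q_i - q_j = 0.
By symmetry each firm produces the same amount; substituting q_j = q_i yields q_i = 242/3.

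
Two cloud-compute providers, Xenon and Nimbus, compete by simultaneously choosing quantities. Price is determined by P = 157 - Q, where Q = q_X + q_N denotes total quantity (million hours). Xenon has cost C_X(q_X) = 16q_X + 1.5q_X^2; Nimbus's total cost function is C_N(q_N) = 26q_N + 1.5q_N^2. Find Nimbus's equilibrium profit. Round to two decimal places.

Xenon's profit: π_X = (157 - Q)q_X - (16q_X + (3/2)q_X²). Setting ∂π_X/∂q_X = 0: 141 - 5q_X - (q_N) = 0.
Nimbus's first-order condition: 131 - 5q_N - (q_X) = 0.
Best responses: q_X = (141 - q_N)/5, q_N = (131 - q_X)/5.
Substituting one into the other gives q_X = 287/12 and q_N = 257/12.
Price P = 157 - 136/3 = 335/3.
Nimbus's profit: (335/3)·(257/12) - 26·(257/12) - (3/2)(257/12)² = 1146.6840.

1146.68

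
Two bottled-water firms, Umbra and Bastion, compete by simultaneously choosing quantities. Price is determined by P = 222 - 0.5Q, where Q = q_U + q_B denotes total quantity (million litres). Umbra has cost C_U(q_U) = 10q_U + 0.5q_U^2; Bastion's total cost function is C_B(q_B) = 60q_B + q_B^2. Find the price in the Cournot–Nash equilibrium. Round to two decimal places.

Umbra's profit: π_U = (222 - 0.5Q)q_U - (10q_U + (1/2)q_U²). Setting ∂π_U/∂q_U = 0: 212 - 2q_U - (1/2)(q_B) = 0.
Bastion's first-order condition: 162 - 3q_B - (1/2)(q_U) = 0.
Best responses: q_U = (212 - (1/2)q_B)/2, q_B = (162 - (1/2)q_U)/3.
Substituting one into the other gives q_U = 96.5217 and q_B = 872/23.
Total output Q = 134.4348, so price P = 222 - (1/2)·134.4348 = 154.7826.

154.78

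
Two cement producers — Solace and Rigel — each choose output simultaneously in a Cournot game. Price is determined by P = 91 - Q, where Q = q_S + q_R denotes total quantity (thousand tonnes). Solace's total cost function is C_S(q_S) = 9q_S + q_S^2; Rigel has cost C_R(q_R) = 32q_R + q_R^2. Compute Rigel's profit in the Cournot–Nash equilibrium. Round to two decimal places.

210.81

Solace's profit: π_S = (91 - Q)q_S - (9q_S + q_S²). Setting ∂π_S/∂q_S = 0: 82 - 4q_S - (q_R) = 0.
Rigel's profit: π_R = (91 - Q)q_R - (32q_R + q_R²). Setting ∂π_R/∂q_R = 0: 59 - 4q_R - (q_S) = 0.
So q_S = (82 - q_R)/4 and q_R = (59 - q_S)/4.
Substituting one into the other gives q_S = 269/15 and q_R = 154/15.
Price P = 91 - 141/5 = 314/5.
Rigel's profit: (314/5)·(154/15) - 32·(154/15) - (154/15)² = 210.8089.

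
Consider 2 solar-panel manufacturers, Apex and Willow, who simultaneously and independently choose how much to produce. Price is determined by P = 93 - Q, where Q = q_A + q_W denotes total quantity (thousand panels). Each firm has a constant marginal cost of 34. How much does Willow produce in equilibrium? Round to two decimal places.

19.67

A representative firm's profit is π_i = q_i(93 - Q) - 34q_i.
First-order condition (treating rivals' output as given): 59 - 2q_i - q_j = 0.
By symmetry each firm produces the same amount; substituting q_j = q_i yields q_i = 59/3.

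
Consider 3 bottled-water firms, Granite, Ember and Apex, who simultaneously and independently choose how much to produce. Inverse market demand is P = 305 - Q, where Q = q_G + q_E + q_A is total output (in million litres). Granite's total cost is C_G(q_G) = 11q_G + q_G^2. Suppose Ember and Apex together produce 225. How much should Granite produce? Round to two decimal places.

With rivals' combined output fixed at 225, Granite's profit is π_G = (305 - 225 - q_G)q_G - (11q_G + q_G²) = (80 - q_G)q_G - (11q_G + q_G²).
∂π_G/∂q_G = 69 - 4q_G = 0, so q_G = 69/4.

17.25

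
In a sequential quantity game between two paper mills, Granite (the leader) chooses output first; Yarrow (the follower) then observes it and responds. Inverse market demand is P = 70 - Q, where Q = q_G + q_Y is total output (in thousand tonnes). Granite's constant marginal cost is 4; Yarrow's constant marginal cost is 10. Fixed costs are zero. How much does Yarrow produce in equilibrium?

12

Solve by backward induction. Given q_G, the follower Yarrow maximises π_Y = (70 - q_G - q_Y)q_Y - 10q_Y.
Setting the follower's marginal profit to zero, 60 - q_G - 2q_Y = 0, i.e. q_Y = (60 - q_G)/2.
The leader anticipates this reaction. Substituting into P = 70 - Q gives P = 40 - (1/2)q_G, so π_G = (40 - (1/2)q_G)q_G - 4q_G.
The leader's first-order condition 36 - q_G = 0 yields q_G = 36.
Then q_Y = (60 - 36)/2 = 12.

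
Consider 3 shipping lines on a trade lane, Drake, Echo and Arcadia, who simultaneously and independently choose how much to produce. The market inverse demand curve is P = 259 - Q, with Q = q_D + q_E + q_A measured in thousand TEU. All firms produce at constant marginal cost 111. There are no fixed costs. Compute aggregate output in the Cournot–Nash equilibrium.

A representative firm's profit is π_i = q_i(259 - Q) - 111q_i.
Setting ∂π_i/∂q_i = 0 with rivals' quantities fixed: 148 - 2q_i - Σ_{j≠i} q_j = 0.
By symmetry each firm produces the same amount; substituting Σ_{j≠i} q_j = 2q_i yields q_i = 148/4 = 37.
Total output Q = 37 + 37 + 37 = 111.

111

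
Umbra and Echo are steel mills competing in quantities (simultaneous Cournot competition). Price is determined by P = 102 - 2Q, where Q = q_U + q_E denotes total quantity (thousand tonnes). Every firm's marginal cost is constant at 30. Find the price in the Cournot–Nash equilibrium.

54

A representative firm's profit is π_i = q_i(102 - 2Q) - 30q_i.
First-order condition (treating rivals' output as given): 72 - 4q_i - 2q_j = 0.
With identical firms every q_j equals q_i, so q_j = q_i and 72 = 6q_i, giving q_i = 12.
Total output Q = 24, so price P = 102 - 2·24 = 54.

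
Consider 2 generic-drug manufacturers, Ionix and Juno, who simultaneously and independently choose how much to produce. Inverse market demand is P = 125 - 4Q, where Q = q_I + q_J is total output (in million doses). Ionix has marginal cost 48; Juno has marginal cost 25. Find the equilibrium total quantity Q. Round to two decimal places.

14.75

Ionix's profit: π_I = (125 - 4Q)q_I - (48q_I). Setting ∂π_I/∂q_I = 0: 77 - 8q_I - 4(q_J) = 0.
Juno's first-order condition: 100 - 8q_J - 4(q_I) = 0.
Best responses: q_I = (77 - 4q_J)/8, q_J = (100 - 4q_I)/8.
Substituting one into the other gives q_I = 9/2 and q_J = 41/4.
Total output Q = 9/2 + 41/4 = 59/4.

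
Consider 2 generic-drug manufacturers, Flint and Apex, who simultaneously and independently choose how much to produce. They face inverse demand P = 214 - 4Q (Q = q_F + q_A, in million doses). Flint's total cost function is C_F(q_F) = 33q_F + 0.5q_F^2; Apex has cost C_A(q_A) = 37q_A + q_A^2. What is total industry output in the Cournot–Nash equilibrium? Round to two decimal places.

Flint's profit: π_F = (214 - 4Q)q_F - (33q_F + (1/2)q_F²). Setting ∂π_F/∂q_F = 0: 181 - 9q_F - 4(q_A) = 0.
Apex's profit: π_A = (214 - 4Q)q_A - (37q_A + q_A²). Setting ∂π_A/∂q_A = 0: 177 - 10q_A - 4(q_F) = 0.
So q_F = (181 - 4q_A)/9 and q_A = (177 - 4q_F)/10.
Substituting one into the other gives q_F = 551/37 and q_A = 869/74.
Total output Q = 551/37 + 869/74 = 1971/74.

26.64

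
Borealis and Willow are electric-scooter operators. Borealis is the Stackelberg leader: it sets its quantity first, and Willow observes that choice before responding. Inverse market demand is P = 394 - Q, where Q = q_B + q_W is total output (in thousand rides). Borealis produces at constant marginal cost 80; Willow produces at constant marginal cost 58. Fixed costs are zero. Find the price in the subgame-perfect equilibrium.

Solve by backward induction. Given q_B, the follower Willow maximises π_W = (394 - q_B - q_W)q_W - 58q_W.
∂π_W/∂q_W = 336 - q_B - 2q_W = 0 gives the reaction function q_W = (336 - q_B)/2.
The leader anticipates this reaction. Substituting into P = 394 - Q gives P = 226 - (1/2)q_B, so π_B = (226 - (1/2)q_B)q_B - 80q_B.
Leader FOC: 146 - q_B = 0, so q_B = 146.
Then q_W = (336 - 146)/2 = 95.
Total output Q = 241, so price P = 394 - 241 = 153.

153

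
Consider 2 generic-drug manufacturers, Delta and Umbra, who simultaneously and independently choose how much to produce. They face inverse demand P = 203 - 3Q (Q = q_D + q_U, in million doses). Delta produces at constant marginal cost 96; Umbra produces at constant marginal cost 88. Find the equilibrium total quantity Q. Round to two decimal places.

24.67

Delta's profit: π_D = (203 - 3Q)q_D - (96q_D). Setting ∂π_D/∂q_D = 0: 107 - 6q_D - 3(q_U) = 0.
Umbra's profit: π_U = (203 - 3Q)q_U - (88q_U). Setting ∂π_U/∂q_U = 0: 115 - 6q_U - 3(q_D) = 0.
Rearranging gives the reaction functions q_D = (107 - 3q_U)/6 and q_U = (115 - 3q_D)/6.
Substituting one into the other gives q_D = 11 and q_U = 41/3.
Total output Q = 11 + 41/3 = 74/3.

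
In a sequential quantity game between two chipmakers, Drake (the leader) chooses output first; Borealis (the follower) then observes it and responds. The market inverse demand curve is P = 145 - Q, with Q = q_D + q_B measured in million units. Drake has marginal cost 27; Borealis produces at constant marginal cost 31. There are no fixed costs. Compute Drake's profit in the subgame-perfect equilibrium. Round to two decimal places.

Solve by backward induction. Given q_D, the follower Borealis maximises π_B = (145 - q_D - q_B)q_B - 31q_B.
Follower FOC: 114 - q_D - 2q_B = 0, so q_B(q_D) = (114 - q_D)/2.
Drake substitutes q_B(q_D) into its own profit: π_D = q_D(145 - q_D - (114 - q_D)/2) - 27q_D = (88 - (1/2)q_D)q_D - 27q_D.
The leader's first-order condition 61 - q_D = 0 yields q_D = 61.
Then q_B = (114 - 61)/2 = 53/2.
Price P = 145 - 175/2 = 115/2.
Drake's profit: (115/2 - 27)·61 = 1860.5000.

1860.50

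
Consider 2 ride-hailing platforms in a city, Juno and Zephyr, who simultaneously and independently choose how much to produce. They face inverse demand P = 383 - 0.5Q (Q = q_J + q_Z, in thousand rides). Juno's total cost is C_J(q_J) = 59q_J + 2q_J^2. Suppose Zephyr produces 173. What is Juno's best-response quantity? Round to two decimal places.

47.50

With the rival's output fixed at 173, Juno's profit is π_J = (383 - (1/2)·173 - (1/2)q_J)q_J - (59q_J + 2q_J²) = (593/2 - (1/2)q_J)q_J - (59q_J + 2q_J²).
∂π_J/∂q_J = 475/2 - 5q_J = 0, so q_J = 95/2.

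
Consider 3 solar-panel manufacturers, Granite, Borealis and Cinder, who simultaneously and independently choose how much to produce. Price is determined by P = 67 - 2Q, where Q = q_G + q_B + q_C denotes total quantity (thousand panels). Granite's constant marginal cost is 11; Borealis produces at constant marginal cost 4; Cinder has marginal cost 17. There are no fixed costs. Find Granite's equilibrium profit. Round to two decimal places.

94.53

Granite's profit: π_G = (67 - 2Q)q_G - (11q_G). Setting ∂π_G/∂q_G = 0: 56 - 4q_G - 2(q_B + q_C) = 0.
Borealis's profit: π_B = (67 - 2Q)q_B - (4q_B). Setting ∂π_B/∂q_B = 0: 63 - 4q_B - 2(q_G + q_C) = 0.
Cinder's first-order condition: 50 - 4q_C - 2(q_G + q_B) = 0.
Adding the 3 first-order conditions: 169 − 8Q = 0, so Q = 169/8.
Back-substituting: q_G = (56 − 169/4)/2 = 55/8, q_B = (63 − 169/4)/2 = 83/8, q_C = (50 − 169/4)/2 = 31/8.
Price P = 67 - 2·(169/8) = 99/4.
Granite's profit: (99/4 - 11)·(55/8) = 94.5313.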